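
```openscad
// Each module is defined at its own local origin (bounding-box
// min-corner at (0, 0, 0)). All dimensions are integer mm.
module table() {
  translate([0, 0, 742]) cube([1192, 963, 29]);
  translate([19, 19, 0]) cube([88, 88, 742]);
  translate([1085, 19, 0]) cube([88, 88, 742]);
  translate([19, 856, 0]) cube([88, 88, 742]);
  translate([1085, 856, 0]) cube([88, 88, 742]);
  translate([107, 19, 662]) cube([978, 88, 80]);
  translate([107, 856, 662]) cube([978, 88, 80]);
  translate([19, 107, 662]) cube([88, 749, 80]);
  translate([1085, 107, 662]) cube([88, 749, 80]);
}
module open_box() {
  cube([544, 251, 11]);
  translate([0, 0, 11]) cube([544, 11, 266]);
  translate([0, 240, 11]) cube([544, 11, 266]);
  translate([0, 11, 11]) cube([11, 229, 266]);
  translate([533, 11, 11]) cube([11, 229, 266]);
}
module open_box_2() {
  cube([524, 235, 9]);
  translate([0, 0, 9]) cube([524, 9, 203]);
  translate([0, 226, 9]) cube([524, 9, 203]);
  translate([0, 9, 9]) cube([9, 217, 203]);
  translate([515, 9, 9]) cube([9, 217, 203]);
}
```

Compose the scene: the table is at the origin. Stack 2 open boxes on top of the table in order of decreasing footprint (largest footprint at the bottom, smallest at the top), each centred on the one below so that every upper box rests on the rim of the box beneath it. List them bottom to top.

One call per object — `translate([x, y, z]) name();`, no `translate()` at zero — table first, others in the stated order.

table();
translate([324, 356, 771]) open_box();
translate([334, 364, 1048]) open_box_2();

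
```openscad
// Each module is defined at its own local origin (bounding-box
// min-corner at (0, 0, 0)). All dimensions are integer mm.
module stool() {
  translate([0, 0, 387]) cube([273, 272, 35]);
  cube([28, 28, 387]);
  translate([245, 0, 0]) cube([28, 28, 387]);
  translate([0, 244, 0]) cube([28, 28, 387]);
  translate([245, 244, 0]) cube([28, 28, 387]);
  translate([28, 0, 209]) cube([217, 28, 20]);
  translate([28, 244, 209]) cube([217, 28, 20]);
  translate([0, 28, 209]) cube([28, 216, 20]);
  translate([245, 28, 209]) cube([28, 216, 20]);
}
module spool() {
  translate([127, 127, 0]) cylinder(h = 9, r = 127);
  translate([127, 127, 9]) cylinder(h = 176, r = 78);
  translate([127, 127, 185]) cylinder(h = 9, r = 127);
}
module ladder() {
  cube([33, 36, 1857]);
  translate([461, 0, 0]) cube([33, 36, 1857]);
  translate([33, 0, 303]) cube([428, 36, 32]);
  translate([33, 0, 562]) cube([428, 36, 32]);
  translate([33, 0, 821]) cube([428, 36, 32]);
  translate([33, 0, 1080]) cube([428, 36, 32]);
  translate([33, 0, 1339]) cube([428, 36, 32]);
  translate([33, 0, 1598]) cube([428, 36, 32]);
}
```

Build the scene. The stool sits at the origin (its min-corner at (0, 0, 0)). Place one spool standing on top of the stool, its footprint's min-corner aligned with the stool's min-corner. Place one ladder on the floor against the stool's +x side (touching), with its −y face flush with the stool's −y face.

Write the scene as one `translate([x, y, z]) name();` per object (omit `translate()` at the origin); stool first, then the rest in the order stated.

stool();
translate([0, 0, 422]) spool();
translate([273, 0, 0]) ladder();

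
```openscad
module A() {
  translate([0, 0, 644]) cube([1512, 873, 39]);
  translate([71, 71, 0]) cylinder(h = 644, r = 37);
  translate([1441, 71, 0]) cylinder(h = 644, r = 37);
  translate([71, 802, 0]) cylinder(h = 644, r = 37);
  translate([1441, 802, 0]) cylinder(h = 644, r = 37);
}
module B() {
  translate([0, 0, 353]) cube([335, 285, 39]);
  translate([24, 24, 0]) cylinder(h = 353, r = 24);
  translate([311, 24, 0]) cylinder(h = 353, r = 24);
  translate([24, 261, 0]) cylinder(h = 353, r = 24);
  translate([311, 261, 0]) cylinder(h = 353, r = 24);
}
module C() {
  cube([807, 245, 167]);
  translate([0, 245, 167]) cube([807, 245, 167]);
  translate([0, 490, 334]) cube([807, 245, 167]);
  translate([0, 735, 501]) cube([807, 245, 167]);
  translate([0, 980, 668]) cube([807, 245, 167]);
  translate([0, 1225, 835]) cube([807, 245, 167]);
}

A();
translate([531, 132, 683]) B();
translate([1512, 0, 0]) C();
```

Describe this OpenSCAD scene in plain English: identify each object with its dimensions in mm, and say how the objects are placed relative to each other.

A is a table: top 1512 mm (x) × 873 mm (y), 39 mm thick, upper face at z = 683 mm, on four round legs of 74 mm diameter, each leg's bounding box inset 34 mm from the nearest pair of top edges, running from z = 0 to the bottom of the top.

B is a four-legged stool. The seat is 335×285 mm, 39 mm thick, top at z = 392 mm. It stands on four round legs, each 48 mm in diameter, from z = 0 to the seat underside, each leg's axis is inset half a diameter from the nearest pair of seat edges (so the leg's bounding box is flush with the corner).

C is a run of 6 identical solid stair steps. Each tread is 807×245 mm and each step block is 167 mm high. Step 1 rests on the floor; step k is offset from step 1 by (k−1)×245 mm in y and (k−1)×167 mm in z.

The stool is on top of the table. The staircase is against the table's +x side, with their −y faces flush.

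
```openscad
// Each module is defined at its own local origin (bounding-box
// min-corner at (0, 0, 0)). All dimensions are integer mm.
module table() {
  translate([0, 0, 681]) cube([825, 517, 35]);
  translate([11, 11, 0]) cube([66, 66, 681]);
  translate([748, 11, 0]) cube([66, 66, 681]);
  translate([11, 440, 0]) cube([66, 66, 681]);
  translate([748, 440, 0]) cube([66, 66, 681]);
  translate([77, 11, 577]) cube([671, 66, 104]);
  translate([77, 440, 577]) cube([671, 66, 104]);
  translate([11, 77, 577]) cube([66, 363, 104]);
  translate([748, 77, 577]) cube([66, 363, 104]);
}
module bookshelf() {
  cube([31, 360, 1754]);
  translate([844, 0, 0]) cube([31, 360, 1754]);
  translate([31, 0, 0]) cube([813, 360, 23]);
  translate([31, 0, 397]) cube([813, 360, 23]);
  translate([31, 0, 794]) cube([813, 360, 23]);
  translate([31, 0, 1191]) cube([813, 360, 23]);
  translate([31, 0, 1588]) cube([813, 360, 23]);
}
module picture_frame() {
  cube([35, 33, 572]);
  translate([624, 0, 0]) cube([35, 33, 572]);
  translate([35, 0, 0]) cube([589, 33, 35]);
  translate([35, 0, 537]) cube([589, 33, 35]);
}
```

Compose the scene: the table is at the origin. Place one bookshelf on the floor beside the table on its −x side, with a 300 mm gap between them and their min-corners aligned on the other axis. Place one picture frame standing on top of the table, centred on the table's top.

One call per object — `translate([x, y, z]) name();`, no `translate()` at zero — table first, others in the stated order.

table();
translate([-1175, 0, 0]) bookshelf();
translate([83, 242, 716]) picture_frame();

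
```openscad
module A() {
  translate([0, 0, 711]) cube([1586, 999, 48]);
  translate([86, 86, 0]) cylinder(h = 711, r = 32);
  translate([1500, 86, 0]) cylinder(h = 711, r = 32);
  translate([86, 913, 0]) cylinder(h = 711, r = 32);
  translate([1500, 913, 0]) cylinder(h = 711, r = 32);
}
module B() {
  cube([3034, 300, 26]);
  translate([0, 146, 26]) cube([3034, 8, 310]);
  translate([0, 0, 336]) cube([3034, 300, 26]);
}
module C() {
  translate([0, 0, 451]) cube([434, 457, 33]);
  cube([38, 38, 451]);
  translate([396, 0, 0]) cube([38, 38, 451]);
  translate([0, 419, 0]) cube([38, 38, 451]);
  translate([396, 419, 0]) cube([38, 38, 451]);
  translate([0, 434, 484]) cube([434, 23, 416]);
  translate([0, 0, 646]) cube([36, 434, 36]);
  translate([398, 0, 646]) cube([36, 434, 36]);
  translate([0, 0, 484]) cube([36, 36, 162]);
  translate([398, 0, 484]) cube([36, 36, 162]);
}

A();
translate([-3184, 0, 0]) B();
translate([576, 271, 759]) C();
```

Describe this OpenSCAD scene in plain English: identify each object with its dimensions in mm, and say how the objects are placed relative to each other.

A is a table with a 1586×999 mm rectangular top, 48 mm thick, top surface at z = 759 mm, supported by four round legs of 64 mm diameter, each leg's bounding box inset 54 mm from the nearest pair of top edges, running from the floor.

B is an I-beam lying along x, 3034 mm long. Overall section height 362 mm. Two flanges 300 mm wide (y) and 26 mm thick, one on the floor and one at the top; a web 8 mm thick runs between them, centred on the flange width.

C is a chair. The seat is a 434×457×33 mm slab with its top at z = 484 mm, on four 38×38 mm corner legs (flush with the seat edges, standing on z = 0). A flat backrest 23 mm thick, 416 mm tall, spans the full seat width and rises from the seat top along its +y edge, rear face flush with the rear of the seat. Two armrests of 36×36 mm section run along each side from the seat's front edge to the front of the backrest, top faces 198 mm above the seat top and outer faces flush with the seat's x-edges; a 36×36 mm post under the front of each armrest stands on the seat at the front corner.

The I-beam is on the floor beside the table on its −x side. The chair is on top of the table, centred.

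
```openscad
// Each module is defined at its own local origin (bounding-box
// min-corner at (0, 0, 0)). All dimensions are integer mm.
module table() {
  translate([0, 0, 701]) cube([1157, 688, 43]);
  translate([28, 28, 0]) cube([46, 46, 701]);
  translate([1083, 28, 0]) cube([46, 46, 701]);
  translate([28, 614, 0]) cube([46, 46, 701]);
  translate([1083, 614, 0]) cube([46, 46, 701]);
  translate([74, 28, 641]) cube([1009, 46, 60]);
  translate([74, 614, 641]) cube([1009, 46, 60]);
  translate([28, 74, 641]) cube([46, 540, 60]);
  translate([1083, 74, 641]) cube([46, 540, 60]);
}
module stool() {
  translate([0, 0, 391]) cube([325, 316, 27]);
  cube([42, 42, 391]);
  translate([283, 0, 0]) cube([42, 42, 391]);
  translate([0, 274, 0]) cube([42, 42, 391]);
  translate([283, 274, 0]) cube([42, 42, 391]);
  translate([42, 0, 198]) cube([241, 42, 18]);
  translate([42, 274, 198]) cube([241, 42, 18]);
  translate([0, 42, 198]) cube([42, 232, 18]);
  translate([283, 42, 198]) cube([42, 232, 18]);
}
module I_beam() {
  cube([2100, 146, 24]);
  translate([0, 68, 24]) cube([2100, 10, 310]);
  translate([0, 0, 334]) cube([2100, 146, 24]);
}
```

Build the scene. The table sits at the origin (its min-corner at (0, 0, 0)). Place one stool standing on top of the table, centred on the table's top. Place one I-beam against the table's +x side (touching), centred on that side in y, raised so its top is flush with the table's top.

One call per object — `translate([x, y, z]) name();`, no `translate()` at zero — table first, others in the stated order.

table();
translate([416, 186, 744]) stool();
translate([1157, 271, 386]) I_beam();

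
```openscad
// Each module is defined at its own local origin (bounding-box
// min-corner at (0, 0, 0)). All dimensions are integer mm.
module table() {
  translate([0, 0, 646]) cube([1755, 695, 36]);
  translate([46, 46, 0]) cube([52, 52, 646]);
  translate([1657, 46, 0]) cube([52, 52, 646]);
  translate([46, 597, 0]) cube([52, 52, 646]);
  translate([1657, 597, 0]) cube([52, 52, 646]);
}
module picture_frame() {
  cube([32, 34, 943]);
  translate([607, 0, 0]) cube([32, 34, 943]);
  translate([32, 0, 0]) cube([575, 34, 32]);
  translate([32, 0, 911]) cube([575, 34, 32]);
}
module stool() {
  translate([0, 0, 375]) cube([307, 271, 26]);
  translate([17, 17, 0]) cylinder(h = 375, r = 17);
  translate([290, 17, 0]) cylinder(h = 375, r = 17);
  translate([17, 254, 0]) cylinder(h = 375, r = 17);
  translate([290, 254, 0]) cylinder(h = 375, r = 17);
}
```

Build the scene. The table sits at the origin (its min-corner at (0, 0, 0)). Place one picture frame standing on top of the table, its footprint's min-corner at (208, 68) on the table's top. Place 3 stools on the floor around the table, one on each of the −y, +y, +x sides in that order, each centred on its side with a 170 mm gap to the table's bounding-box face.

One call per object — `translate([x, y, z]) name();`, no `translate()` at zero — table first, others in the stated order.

table();
translate([208, 68, 682]) picture_frame();
translate([724, -441, 0]) stool();
translate([724, 865, 0]) stool();
translate([1925, 212, 0]) stool();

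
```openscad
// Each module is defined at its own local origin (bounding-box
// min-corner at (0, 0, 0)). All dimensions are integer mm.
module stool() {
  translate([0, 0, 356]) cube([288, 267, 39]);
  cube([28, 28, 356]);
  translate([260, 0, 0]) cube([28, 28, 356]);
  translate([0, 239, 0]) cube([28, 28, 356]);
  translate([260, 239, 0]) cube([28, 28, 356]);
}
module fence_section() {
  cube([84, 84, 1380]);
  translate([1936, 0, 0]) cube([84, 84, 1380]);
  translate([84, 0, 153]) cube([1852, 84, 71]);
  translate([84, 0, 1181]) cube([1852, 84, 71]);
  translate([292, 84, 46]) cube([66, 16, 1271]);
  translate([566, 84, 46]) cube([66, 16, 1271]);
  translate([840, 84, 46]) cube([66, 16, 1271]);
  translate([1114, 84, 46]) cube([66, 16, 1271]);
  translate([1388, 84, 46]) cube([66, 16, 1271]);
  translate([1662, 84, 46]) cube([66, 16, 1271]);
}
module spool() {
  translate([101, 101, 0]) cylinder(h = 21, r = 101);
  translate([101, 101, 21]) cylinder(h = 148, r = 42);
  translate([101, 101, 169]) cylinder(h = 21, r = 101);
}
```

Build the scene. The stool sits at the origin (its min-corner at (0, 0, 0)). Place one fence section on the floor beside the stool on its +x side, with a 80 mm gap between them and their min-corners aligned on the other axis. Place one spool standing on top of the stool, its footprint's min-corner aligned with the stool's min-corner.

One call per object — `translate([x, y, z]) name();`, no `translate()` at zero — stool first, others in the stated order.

stool();
translate([368, 0, 0]) fence_section();
translate([0, 0, 395]) spool();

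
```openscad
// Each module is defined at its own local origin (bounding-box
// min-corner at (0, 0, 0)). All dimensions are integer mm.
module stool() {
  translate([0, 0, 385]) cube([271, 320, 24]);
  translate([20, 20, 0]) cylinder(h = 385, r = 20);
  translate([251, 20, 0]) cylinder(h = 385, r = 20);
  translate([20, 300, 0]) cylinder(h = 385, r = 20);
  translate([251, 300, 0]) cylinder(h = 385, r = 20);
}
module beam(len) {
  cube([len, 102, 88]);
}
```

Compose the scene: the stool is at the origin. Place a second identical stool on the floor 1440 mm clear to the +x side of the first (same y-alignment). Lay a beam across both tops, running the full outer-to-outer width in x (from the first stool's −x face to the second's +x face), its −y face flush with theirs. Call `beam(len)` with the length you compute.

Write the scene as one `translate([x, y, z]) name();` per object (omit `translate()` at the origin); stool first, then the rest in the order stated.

stool();
translate([1711, 0, 0]) stool();
translate([0, 0, 409]) beam(1982);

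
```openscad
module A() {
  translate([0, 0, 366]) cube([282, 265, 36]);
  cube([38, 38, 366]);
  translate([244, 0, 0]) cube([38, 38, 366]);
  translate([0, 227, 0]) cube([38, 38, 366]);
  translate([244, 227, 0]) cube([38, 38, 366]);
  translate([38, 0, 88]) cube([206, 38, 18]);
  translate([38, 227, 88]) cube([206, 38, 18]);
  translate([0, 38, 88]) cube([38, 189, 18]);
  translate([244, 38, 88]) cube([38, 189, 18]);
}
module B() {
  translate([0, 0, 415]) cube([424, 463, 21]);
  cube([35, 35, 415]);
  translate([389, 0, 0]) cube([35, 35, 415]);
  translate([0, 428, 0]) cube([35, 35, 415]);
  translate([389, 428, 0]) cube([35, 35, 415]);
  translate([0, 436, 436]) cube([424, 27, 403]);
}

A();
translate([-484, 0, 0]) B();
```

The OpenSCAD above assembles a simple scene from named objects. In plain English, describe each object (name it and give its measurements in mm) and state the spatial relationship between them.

A is a simple wooden stool: a rectangular seat 282 mm (x) by 265 mm (y), 36 mm thick, top face at z = 402 mm, on four square legs, each 38×38 mm in cross-section. The legs rest on z = 0, each flush with a corner of the seat. Four stretchers, 38 mm wide and 18 mm tall, connect adjacent legs with their undersides at z = 88 mm, each running between the inner faces of the legs it joins and aligned with the legs' outer faces on the other axis.

B is a chair: 424×463 mm seat, 21 mm thick, top at z = 436 mm, on four 35 mm square corner legs flush with the seat edges. A 27 mm thick backrest slab spans the full seat width, extending 403 mm above the seat top, its back face flush with the seat's +y edge.

The chair is on the floor beside the stool on its −x side.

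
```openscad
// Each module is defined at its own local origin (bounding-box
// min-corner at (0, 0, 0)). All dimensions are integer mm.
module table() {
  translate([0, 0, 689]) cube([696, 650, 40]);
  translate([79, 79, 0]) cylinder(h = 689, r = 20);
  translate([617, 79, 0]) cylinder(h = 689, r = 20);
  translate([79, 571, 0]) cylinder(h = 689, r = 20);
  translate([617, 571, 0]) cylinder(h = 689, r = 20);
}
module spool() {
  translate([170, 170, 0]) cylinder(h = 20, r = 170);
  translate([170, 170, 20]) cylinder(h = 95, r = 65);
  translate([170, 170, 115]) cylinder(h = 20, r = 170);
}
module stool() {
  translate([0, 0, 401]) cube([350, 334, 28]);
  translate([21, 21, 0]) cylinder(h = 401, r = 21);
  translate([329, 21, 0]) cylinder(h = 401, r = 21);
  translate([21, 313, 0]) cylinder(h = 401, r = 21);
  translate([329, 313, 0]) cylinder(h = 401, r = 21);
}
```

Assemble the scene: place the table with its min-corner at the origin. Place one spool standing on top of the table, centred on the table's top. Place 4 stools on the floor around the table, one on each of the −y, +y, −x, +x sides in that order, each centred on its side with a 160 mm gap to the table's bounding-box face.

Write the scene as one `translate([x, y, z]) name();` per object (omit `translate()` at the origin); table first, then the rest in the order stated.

table();
translate([178, 155, 729]) spool();
translate([173, -494, 0]) stool();
translate([173, 810, 0]) stool();
translate([-510, 158, 0]) stool();
translate([856, 158, 0]) stool();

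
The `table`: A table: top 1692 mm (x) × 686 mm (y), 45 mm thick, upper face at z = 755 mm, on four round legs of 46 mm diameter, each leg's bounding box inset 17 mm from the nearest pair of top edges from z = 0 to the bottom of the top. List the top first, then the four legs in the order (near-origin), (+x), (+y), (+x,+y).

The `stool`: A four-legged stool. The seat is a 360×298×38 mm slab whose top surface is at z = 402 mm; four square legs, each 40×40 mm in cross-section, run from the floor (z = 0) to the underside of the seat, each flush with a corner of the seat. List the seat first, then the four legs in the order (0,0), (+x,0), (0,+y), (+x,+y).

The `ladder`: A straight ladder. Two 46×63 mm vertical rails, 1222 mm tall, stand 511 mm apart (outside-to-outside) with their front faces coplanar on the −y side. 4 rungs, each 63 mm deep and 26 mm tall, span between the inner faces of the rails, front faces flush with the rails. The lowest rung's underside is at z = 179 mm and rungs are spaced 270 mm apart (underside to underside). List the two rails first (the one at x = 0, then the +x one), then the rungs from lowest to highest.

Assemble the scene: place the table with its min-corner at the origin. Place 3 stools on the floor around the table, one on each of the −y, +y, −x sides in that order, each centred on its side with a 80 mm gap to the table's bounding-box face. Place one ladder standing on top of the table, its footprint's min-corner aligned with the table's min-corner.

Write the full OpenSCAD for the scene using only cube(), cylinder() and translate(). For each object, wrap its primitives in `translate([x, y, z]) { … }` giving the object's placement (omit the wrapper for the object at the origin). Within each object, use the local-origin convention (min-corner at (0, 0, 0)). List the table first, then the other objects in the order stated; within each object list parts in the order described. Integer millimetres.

translate([0, 0, 710]) cube([1692, 686, 45]);
translate([40, 40, 0]) cylinder(h = 710, r = 23);
translate([1652, 40, 0]) cylinder(h = 710, r = 23);
translate([40, 646, 0]) cylinder(h = 710, r = 23);
translate([1652, 646, 0]) cylinder(h = 710, r = 23);
translate([666, -378, 0]) {
  translate([0, 0, 364]) cube([360, 298, 38]);
  cube([40, 40, 364]);
  translate([320, 0, 0]) cube([40, 40, 364]);
  translate([0, 258, 0]) cube([40, 40, 364]);
  translate([320, 258, 0]) cube([40, 40, 364]);
}
translate([666, 766, 0]) {
  translate([0, 0, 364]) cube([360, 298, 38]);
  cube([40, 40, 364]);
  translate([320, 0, 0]) cube([40, 40, 364]);
  translate([0, 258, 0]) cube([40, 40, 364]);
  translate([320, 258, 0]) cube([40, 40, 364]);
}
translate([-440, 194, 0]) {
  translate([0, 0, 364]) cube([360, 298, 38]);
  cube([40, 40, 364]);
  translate([320, 0, 0]) cube([40, 40, 364]);
  translate([0, 258, 0]) cube([40, 40, 364]);
  translate([320, 258, 0]) cube([40, 40, 364]);
}
translate([0, 0, 755]) {
  cube([46, 63, 1222]);
  translate([465, 0, 0]) cube([46, 63, 1222]);
  translate([46, 0, 179]) cube([419, 63, 26]);
  translate([46, 0, 449]) cube([419, 63, 26]);
  translate([46, 0, 719]) cube([419, 63, 26]);
  translate([46, 0, 989]) cube([419, 63, 26]);
}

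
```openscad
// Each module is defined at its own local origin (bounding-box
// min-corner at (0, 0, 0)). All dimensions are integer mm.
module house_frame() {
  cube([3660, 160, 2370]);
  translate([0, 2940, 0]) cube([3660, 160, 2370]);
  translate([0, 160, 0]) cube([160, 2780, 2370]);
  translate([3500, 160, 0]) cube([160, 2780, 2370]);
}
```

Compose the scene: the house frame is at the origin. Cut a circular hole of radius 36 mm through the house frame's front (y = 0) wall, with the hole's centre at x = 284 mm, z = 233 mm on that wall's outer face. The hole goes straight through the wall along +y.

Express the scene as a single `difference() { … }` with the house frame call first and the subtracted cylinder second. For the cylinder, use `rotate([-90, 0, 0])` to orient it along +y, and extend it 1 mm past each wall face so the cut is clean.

difference() {
  house_frame();
  translate([284, -1, 233]) rotate([-90, 0, 0]) cylinder(h = 162, r = 36);
}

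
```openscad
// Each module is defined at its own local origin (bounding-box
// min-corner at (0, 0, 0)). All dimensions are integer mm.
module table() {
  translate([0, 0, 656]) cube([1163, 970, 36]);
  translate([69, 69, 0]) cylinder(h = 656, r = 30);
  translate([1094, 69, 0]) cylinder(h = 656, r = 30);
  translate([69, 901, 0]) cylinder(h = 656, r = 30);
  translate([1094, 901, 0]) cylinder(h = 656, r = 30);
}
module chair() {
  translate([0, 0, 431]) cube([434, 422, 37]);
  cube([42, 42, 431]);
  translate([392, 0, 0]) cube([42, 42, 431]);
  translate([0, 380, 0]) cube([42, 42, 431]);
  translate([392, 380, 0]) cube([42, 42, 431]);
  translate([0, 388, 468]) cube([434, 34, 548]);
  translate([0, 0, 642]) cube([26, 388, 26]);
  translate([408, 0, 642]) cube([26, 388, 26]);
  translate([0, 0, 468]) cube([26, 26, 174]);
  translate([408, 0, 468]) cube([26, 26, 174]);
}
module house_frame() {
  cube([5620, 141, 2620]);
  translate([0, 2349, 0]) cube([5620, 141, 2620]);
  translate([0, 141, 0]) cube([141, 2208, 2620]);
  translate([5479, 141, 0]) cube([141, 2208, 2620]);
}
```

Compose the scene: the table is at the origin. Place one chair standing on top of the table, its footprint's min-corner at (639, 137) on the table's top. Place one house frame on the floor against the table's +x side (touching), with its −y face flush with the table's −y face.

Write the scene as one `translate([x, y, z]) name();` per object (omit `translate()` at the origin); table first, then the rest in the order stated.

table();
translate([639, 137, 692]) chair();
translate([1163, 0, 0]) house_frame();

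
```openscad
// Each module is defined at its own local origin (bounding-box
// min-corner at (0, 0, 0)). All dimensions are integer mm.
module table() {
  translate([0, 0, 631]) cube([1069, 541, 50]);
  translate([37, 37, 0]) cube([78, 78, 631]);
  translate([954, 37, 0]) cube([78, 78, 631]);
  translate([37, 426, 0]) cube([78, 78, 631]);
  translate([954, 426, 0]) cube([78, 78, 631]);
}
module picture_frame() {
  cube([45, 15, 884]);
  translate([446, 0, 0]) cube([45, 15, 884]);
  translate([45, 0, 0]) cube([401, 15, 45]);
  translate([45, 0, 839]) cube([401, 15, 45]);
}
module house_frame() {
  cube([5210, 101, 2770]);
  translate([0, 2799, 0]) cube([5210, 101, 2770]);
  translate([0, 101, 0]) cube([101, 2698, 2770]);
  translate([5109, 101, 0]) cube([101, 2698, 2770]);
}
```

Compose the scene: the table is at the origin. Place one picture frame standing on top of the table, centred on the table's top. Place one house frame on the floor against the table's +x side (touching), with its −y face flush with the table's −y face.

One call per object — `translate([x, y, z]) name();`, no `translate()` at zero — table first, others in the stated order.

table();
translate([289, 263, 681]) picture_frame();
translate([1069, 0, 0]) house_frame();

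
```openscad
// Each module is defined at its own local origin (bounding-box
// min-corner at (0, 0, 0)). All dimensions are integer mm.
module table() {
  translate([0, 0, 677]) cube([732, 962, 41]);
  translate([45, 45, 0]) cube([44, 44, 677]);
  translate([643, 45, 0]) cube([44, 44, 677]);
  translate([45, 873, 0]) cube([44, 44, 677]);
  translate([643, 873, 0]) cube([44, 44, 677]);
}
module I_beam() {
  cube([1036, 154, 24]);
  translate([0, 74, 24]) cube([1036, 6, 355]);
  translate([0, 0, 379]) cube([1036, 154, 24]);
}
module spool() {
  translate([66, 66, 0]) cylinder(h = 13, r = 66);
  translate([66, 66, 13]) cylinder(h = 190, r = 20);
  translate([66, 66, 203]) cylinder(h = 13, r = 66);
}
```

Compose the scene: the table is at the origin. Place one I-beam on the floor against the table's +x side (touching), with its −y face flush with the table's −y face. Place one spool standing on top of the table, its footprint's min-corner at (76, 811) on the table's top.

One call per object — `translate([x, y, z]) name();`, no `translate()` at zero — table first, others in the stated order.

table();
translate([732, 0, 0]) I_beam();
translate([76, 811, 718]) spool();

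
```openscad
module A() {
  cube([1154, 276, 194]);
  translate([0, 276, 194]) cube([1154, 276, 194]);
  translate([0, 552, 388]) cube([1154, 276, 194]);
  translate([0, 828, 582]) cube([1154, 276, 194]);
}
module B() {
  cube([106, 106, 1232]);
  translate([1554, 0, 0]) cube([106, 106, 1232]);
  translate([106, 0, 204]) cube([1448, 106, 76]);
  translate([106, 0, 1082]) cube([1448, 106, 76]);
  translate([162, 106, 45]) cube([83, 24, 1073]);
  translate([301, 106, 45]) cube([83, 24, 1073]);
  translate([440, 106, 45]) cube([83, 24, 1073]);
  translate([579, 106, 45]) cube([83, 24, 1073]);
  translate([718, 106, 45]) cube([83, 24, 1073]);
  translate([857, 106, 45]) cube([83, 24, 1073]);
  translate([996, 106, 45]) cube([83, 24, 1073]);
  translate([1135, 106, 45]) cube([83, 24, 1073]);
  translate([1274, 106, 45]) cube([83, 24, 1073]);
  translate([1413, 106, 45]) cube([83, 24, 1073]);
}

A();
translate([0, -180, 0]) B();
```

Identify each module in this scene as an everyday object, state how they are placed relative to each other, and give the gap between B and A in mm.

A is a staircase. B is a fence section. The fence section is on the floor beside the staircase on its −y side. The gap between the fence section and the staircase is 50 mm.

The fence section's nearest face is 50 mm from the staircase's −y face.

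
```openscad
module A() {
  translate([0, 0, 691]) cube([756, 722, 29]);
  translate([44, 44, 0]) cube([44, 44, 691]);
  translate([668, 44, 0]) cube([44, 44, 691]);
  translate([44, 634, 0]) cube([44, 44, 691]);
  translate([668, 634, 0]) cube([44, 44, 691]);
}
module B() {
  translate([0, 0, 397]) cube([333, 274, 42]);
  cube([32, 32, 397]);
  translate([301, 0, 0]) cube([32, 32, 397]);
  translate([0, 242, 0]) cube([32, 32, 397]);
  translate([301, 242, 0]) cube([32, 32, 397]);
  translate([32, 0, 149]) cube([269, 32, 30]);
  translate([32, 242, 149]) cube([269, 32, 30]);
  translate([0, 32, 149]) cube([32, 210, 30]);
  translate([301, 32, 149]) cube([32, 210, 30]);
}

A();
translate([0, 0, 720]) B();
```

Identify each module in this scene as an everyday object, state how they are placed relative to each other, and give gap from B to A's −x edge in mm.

The stool's min-x is at 0; the table's min-x is 0; gap = 0 mm.

A is a table. B is a stool. The stool is on top of the table. The gap from the stool to the table's −x edge is 0 mm.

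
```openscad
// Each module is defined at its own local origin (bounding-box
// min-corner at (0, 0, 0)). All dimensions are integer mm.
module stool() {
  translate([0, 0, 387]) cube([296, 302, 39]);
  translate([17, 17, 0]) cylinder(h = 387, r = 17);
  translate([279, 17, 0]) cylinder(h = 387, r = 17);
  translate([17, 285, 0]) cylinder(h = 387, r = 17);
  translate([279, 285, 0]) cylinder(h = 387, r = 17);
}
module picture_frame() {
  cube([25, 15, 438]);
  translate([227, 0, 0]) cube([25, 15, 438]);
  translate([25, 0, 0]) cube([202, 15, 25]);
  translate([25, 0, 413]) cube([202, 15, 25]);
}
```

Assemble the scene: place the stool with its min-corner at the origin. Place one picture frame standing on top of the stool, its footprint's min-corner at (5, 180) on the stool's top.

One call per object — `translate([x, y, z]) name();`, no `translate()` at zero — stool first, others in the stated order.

stool();
translate([5, 180, 426]) picture_frame();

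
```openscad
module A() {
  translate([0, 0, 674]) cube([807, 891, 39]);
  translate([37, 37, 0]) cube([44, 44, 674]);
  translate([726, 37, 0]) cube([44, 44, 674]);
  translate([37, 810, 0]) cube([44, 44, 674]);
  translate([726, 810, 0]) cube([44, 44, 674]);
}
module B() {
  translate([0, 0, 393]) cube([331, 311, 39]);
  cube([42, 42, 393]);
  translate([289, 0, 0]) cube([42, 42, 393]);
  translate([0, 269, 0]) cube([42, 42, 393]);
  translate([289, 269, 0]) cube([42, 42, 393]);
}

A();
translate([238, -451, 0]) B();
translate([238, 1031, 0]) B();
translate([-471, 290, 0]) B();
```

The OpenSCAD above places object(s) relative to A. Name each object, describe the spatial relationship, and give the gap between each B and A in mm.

Each stool's nearest face is 140 mm from the table's bounding box.

A is a table. B is a stool. Three stools sit around the table at the −y, +y, −x sides. The gap between each stool and the table is 140 mm.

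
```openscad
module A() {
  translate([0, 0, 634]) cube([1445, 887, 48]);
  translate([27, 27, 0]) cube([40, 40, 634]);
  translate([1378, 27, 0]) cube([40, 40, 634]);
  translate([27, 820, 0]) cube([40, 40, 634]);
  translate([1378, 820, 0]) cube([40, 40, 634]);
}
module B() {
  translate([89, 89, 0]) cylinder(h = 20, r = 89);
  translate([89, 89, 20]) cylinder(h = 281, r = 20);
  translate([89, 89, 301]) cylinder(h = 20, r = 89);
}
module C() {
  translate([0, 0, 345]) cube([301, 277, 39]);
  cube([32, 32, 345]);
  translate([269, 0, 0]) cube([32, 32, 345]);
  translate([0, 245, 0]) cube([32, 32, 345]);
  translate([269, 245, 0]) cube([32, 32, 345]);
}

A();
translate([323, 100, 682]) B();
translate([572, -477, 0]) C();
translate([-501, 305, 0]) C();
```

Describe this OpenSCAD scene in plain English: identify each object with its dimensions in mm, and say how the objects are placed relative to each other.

A is a table with a 1445×887 mm rectangular top, 48 mm thick, top surface at z = 682 mm, supported by four 40×40 mm square legs, each inset 27 mm from the nearest pair of top edges, running from the floor.

B is a spool: two coaxial disc flanges of radius 89 mm and thickness 20 mm, joined by a core cylinder of radius 20 mm and height 281 mm. The lower flange rests on z = 0 and the three cylinders share a vertical axis.

C is a four-legged stool. The seat is 301×277 mm, 39 mm thick, top at z = 384 mm. It stands on four square legs, each 32×32 mm in cross-section, from z = 0 to the seat underside, each flush with a corner of the seat.

The spool is on top of the table. Two stools sit around the table at the −y, −x sides.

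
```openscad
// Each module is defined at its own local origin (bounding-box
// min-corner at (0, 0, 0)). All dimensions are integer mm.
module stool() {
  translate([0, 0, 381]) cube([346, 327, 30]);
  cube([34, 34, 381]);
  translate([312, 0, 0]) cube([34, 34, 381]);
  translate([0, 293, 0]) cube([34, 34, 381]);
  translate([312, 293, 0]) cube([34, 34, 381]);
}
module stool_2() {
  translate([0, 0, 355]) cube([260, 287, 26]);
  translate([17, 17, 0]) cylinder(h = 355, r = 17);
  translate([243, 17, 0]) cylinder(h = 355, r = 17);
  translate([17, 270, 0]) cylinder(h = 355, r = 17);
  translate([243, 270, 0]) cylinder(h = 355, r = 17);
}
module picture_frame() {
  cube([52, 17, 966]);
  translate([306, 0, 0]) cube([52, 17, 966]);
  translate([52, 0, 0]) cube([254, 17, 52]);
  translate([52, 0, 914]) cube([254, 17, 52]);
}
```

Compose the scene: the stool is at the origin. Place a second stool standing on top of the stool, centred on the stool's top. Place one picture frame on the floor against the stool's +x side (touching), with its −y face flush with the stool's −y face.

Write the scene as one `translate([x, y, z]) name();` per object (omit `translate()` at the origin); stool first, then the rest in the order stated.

stool();
translate([43, 20, 411]) stool_2();
translate([346, 0, 0]) picture_frame();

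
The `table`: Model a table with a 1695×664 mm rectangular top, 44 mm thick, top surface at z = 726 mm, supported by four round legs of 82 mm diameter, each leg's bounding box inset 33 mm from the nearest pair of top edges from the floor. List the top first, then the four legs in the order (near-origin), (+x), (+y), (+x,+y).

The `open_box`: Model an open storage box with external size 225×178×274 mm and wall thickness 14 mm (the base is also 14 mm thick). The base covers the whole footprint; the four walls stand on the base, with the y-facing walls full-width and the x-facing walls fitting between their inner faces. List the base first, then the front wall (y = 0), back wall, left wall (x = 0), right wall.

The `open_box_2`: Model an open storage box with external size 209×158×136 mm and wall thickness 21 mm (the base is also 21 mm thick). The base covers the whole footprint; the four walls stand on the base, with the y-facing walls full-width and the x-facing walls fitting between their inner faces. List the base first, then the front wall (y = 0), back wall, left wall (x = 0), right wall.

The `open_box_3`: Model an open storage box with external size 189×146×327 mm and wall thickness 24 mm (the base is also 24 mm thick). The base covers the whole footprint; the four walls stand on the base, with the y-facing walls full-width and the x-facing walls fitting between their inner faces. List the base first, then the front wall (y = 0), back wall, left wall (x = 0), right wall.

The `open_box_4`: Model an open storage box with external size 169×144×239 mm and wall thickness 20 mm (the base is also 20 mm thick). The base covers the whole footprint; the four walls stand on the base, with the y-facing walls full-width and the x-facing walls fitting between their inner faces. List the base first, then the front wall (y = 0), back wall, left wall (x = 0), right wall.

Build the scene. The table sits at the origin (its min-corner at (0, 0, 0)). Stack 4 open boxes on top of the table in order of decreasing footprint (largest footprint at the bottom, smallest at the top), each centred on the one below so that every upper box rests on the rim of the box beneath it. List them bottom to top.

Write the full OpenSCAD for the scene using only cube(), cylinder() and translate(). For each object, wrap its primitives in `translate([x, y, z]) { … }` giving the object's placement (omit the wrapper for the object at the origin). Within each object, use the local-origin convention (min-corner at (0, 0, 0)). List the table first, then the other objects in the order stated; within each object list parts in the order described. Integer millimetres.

translate([0, 0, 682]) cube([1695, 664, 44]);
translate([74, 74, 0]) cylinder(h = 682, r = 41);
translate([1621, 74, 0]) cylinder(h = 682, r = 41);
translate([74, 590, 0]) cylinder(h = 682, r = 41);
translate([1621, 590, 0]) cylinder(h = 682, r = 41);
translate([735, 243, 726]) {
  cube([225, 178, 14]);
  translate([0, 0, 14]) cube([225, 14, 260]);
  translate([0, 164, 14]) cube([225, 14, 260]);
  translate([0, 14, 14]) cube([14, 150, 260]);
  translate([211, 14, 14]) cube([14, 150, 260]);
}
translate([743, 253, 1000]) {
  cube([209, 158, 21]);
  translate([0, 0, 21]) cube([209, 21, 115]);
  translate([0, 137, 21]) cube([209, 21, 115]);
  translate([0, 21, 21]) cube([21, 116, 115]);
  translate([188, 21, 21]) cube([21, 116, 115]);
}
translate([753, 259, 1136]) {
  cube([189, 146, 24]);
  translate([0, 0, 24]) cube([189, 24, 303]);
  translate([0, 122, 24]) cube([189, 24, 303]);
  translate([0, 24, 24]) cube([24, 98, 303]);
  translate([165, 24, 24]) cube([24, 98, 303]);
}
translate([763, 260, 1463]) {
  cube([169, 144, 20]);
  translate([0, 0, 20]) cube([169, 20, 219]);
  translate([0, 124, 20]) cube([169, 20, 219]);
  translate([0, 20, 20]) cube([20, 104, 219]);
  translate([149, 20, 20]) cube([20, 104, 219]);
}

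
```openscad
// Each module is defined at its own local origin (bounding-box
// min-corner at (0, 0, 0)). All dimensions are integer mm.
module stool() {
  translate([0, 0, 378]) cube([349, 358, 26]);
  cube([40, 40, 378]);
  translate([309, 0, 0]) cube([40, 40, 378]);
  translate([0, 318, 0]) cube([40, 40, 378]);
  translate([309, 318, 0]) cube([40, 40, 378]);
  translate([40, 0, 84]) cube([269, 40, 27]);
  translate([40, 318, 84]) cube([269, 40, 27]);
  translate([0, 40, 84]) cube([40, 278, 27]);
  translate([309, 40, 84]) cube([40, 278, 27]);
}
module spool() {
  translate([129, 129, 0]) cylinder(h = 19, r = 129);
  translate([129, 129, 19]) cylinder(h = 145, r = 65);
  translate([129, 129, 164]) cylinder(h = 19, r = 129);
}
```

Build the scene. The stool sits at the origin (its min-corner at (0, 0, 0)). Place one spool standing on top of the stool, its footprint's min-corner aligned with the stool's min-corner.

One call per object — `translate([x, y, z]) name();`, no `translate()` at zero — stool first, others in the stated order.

stool();
translate([0, 0, 404]) spool();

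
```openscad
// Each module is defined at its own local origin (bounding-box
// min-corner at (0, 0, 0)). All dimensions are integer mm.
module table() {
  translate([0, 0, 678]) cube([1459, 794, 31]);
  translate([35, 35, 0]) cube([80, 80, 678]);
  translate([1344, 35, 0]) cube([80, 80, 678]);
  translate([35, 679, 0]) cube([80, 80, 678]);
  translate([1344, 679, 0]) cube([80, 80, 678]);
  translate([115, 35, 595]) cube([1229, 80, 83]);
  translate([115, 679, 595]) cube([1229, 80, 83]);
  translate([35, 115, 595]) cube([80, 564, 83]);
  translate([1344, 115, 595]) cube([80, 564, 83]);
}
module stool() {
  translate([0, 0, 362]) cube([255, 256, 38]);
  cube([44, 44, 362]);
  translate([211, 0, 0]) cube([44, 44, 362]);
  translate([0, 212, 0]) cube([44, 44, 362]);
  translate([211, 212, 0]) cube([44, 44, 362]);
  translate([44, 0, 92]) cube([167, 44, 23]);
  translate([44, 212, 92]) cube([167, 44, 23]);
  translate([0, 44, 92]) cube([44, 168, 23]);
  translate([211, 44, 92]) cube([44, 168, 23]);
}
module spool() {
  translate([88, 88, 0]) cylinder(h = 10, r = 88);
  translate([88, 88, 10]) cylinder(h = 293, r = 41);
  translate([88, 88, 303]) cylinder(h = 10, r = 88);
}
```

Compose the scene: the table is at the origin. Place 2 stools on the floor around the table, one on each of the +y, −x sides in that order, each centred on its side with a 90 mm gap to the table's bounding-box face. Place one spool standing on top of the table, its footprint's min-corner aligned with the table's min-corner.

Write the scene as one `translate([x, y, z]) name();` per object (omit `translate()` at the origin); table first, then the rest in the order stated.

table();
translate([602, 884, 0]) stool();
translate([-345, 269, 0]) stool();
translate([0, 0, 709]) spool();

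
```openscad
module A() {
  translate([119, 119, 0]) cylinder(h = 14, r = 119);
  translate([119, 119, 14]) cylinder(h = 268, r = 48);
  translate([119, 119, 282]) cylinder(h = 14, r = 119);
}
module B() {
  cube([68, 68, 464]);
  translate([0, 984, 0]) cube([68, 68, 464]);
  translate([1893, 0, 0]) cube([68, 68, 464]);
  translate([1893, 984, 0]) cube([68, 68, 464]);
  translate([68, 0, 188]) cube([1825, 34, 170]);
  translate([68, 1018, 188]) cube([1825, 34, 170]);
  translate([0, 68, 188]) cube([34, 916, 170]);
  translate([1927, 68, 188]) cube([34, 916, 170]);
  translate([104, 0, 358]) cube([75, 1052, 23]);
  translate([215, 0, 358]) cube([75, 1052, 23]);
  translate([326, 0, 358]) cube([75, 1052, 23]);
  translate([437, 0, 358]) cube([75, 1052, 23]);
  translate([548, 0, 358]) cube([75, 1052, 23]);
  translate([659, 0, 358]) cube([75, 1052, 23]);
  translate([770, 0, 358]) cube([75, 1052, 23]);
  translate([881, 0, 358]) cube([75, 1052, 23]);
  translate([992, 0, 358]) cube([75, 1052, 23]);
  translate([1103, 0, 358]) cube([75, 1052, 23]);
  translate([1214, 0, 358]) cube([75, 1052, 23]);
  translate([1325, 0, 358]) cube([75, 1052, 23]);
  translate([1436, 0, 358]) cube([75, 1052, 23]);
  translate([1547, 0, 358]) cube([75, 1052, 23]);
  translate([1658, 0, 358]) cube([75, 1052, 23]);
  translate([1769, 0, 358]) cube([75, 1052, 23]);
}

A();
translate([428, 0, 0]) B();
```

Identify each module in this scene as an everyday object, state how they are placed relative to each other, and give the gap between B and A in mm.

The bed frame's nearest face is 190 mm from the spool's +x face.

A is a spool. B is a bed frame. The bed frame is on the floor beside the spool on its +x side. The gap between the bed frame and the spool is 190 mm.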